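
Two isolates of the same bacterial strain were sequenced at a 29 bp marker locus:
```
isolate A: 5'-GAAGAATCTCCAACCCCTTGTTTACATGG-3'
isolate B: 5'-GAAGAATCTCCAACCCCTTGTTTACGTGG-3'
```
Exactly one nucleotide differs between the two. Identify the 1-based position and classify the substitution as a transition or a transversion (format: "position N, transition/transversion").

Position 26 changes A→G. A is a purine and G is a purine, so this is a transition.

position 26, transition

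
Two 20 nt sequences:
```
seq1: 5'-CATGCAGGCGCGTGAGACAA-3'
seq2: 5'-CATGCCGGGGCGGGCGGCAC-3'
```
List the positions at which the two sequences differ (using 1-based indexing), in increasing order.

Scanning 1-based: 6: A/C; 9: C/G; 13: T/G; 15: A/C; 17: A/G; 20: A/C.

6, 9, 13, 15, 17, 20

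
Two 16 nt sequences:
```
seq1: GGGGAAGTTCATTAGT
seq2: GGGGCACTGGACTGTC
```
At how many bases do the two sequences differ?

Comparing position by position, 8 bases differ: 5 (A/C), 7 (G/C), 9 (T/G), 10 (C/G), 12 (T/C), 14 (A/G), 15 (G/T), 16 (T/C).

8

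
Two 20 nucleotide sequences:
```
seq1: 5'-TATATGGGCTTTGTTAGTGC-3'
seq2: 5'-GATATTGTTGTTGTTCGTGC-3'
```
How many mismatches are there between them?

Comparing position by position, 6 sites differ: 1 (T/G), 6 (G/T), 8 (G/T), 9 (C/T), 10 (T/G), 16 (A/C).

6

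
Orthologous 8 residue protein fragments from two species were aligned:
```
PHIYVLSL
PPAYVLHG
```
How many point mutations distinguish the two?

4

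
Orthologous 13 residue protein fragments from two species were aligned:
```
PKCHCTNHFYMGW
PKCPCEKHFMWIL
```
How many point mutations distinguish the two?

7

Mismatches (1-based): residue 4: H→P; residue 6: T→E; residue 7: N→K; residue 10: Y→M; residue 11: M→W; residue 12: G→I; residue 13: W→L.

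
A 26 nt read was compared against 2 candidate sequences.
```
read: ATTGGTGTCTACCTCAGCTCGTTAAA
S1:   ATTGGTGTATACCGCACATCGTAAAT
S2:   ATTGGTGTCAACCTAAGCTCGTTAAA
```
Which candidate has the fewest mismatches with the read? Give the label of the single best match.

S2

Hamming distances to read — S1: 6; S2: 2.
Smallest is S2 with 2 mismatches.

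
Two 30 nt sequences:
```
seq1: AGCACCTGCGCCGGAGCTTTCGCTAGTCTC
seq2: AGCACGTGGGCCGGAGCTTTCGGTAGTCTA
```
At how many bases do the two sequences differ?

4

Mismatches (1-based): base 6: C→G; base 9: C→G; base 23: C→G; base 30: C→A.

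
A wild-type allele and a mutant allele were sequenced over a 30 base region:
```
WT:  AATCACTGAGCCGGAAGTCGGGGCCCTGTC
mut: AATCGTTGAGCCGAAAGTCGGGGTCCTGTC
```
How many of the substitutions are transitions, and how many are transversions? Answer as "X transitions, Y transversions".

4 transitions, 0 transversions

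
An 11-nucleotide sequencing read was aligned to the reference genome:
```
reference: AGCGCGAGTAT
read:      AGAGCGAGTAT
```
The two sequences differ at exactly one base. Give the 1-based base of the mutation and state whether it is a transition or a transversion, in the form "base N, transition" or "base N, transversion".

Base 3 changes C→A. C is a pyrimidine and A is a purine, so this is a transversion.

base 3, transversion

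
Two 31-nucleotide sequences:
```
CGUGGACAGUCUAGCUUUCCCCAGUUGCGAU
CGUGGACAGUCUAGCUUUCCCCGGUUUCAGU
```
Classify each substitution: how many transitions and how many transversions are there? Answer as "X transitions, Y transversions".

Transitions (purine↔purine or pyrimidine↔pyrimidine): 23 A→G, 29 G→A, 30 A→G.
Transversions (purine↔pyrimidine): 27 G→U.

3 transitions, 1 transversion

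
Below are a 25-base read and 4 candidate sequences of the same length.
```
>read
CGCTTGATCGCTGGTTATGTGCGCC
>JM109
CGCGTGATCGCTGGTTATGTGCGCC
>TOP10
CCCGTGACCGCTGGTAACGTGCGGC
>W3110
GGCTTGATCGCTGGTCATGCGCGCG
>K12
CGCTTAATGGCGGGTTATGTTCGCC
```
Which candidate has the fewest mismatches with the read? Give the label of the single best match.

JM109

Hamming distances to read — JM109: 1; TOP10: 6; W3110: 4; K12: 4.
Smallest is JM109 with 1 mismatch.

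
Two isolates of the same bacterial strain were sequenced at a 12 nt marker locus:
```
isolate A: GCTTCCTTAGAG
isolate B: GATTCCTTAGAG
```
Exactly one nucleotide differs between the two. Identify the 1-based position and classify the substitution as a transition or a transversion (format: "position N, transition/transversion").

The sequences differ only at position 2: C→A (pyrimidine→purine), a transversion.

position 2, transversion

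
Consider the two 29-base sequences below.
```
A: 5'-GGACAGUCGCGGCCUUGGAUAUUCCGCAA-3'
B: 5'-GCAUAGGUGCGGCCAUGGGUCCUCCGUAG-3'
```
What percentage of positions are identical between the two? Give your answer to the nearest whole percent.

66%

Mismatches at positions 2, 4, 7, 8, 15, 19, 21, 22, 27, 29 (1-based): 10 of 29.
Identical positions: 19/29 = 65.52% → 66%.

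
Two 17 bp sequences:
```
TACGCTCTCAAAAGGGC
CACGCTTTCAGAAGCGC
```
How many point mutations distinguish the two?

4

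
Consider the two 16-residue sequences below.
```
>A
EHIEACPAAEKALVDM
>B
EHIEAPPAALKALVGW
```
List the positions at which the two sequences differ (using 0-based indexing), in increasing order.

5, 9, 14, 15

Differences at position 5 (C→P), position 9 (E→L), position 14 (D→G), position 15 (M→W).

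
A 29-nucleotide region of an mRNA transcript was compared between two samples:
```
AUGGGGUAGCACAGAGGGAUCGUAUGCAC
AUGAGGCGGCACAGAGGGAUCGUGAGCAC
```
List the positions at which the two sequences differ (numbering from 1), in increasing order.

Differences at position 4 (G→A), position 7 (U→C), position 8 (A→G), position 24 (A→G), position 25 (U→A).

4, 7, 8, 24, 25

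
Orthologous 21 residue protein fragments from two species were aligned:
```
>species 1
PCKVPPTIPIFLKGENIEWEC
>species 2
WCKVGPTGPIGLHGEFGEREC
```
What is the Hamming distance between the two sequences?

8

The sequences differ at residues 1, 5, 8, 11, 13, 16, 17, 19 (1-based) — 8 in total.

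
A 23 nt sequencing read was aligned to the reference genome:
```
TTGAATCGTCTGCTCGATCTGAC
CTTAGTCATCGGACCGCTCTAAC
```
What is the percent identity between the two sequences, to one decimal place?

60.9%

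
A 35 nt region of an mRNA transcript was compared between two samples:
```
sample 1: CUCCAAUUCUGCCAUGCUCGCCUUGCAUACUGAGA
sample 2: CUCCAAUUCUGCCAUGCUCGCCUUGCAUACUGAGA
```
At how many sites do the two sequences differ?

No positions differ; the sequences are identical.

0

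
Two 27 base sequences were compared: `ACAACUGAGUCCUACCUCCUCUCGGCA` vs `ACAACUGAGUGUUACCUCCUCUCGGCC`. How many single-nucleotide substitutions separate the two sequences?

Mismatches (1-based): site 11: C→G; site 12: C→U; site 27: A→C.

3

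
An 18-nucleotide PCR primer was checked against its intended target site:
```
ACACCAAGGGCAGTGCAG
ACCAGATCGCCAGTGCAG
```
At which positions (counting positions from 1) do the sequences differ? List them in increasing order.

Differences at position 3 (A→C), position 4 (C→A), position 5 (C→G), position 7 (A→T), position 8 (G→C), position 10 (G→C).

3, 4, 5, 7, 8, 10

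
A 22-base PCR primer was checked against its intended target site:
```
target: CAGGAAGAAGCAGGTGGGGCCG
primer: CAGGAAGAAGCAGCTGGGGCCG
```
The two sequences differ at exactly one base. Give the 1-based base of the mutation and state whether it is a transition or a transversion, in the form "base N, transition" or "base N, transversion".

base 14, transversion

Base 14 changes G→C. G is a purine and C is a pyrimidine, so this is a transversion.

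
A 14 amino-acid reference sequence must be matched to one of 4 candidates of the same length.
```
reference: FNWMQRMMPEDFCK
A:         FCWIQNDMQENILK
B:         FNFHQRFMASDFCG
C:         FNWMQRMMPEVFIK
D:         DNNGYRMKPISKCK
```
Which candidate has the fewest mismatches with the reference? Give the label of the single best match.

C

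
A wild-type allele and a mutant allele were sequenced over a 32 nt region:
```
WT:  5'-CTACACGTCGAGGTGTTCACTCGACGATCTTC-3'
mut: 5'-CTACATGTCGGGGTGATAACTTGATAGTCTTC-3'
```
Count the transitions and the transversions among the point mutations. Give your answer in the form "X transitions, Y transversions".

Mismatches (1-based):
position 6: C→T (pyrimidine→pyrimidine, transition)
position 11: A→G (purine→purine, transition)
position 16: T→A (pyrimidine→purine, transversion)
position 18: C→A (pyrimidine→purine, transversion)
position 22: C→T (pyrimidine→pyrimidine, transition)
position 25: C→T (pyrimidine→pyrimidine, transition)
position 26: G→A (purine→purine, transition)
position 27: A→G (purine→purine, transition)

6 transitions, 2 transversions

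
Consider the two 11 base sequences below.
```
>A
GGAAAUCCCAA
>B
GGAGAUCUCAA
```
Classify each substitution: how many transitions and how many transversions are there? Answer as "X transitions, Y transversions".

Mismatches (1-based):
position 4: A→G (purine→purine, transition)
position 8: C→U (pyrimidine→pyrimidine, transition)

2 transitions, 0 transversions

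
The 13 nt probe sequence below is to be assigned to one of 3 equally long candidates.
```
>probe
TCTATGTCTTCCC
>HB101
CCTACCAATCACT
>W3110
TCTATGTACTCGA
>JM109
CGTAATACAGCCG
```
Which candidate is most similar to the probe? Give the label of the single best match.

HB101 differs at 8 sites; W3110 differs at 4 sites; JM109 differs at 8 sites. The closest is W3110.

W3110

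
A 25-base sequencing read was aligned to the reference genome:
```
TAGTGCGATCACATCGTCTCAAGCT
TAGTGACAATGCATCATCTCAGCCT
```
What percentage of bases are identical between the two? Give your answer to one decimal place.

68.0%

Mismatches at positions 6, 7, 9, 10, 11, 16, 22, 23 (1-based): 8 of 25.
Identical positions: 17/25 = 68% → 68.0%.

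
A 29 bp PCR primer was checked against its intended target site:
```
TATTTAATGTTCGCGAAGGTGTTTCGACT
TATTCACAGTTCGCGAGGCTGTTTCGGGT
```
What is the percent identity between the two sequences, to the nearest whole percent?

76%

7 positions differ (5, 7, 8, 17, 19, 27, 28), so 22 of 29 match: 22/29 = 75.86%.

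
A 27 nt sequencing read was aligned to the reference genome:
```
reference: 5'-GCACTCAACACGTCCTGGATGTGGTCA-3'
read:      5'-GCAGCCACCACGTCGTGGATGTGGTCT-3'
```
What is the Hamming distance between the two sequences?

Comparing position by position, 5 positions differ: 4 (C/G), 5 (T/C), 8 (A/C), 15 (C/G), 27 (A/T).

5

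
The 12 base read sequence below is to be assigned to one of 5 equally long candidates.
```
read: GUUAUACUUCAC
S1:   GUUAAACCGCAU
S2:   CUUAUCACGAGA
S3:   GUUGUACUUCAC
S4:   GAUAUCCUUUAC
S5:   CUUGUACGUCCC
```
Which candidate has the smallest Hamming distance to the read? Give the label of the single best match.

S3

S1 differs at 4 positions; S2 differs at 8 positions; S3 differs at 1 position; S4 differs at 3 positions; S5 differs at 4 positions. The closest is S3.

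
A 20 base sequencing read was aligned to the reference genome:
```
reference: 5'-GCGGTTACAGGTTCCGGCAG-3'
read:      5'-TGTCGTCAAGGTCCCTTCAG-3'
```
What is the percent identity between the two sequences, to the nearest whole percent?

50%

Mismatches at positions 1, 2, 3, 4, 5, 7, 8, 13, 16, 17 (1-based): 10 of 20.
Identical positions: 10/20 = 50% → 50%.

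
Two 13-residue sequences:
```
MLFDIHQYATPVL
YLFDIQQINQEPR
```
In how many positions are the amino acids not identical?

8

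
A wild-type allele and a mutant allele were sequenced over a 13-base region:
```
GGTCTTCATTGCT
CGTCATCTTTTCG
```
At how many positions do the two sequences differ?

The sequences differ at positions 1, 5, 8, 11, 13 (1-based) — 5 in total.

5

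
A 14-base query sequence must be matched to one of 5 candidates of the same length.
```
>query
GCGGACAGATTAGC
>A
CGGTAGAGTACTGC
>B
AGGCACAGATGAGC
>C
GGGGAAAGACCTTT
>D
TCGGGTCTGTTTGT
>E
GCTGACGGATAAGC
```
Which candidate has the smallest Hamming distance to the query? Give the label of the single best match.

E

A differs at 8 sites; B differs at 4 sites; C differs at 7 sites; D differs at 8 sites; E differs at 3 sites. The closest is E.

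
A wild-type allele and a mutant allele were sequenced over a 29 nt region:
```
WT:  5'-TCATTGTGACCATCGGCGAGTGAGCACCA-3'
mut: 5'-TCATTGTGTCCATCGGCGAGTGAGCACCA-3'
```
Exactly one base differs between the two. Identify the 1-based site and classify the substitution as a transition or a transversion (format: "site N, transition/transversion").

The sequences differ only at site 9: A→T (purine→pyrimidine), a transversion.

site 9, transversion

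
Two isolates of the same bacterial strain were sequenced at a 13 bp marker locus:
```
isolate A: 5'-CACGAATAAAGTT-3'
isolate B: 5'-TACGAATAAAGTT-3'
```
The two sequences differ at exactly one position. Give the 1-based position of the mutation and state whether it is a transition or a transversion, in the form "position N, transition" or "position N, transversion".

The sequences differ only at position 1: C→T (pyrimidine→pyrimidine), a transition.

position 1, transition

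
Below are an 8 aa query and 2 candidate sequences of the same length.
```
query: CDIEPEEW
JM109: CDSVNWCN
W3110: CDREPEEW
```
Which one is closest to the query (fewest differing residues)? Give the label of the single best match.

W3110

Hamming distances to query — JM109: 6; W3110: 1.
Smallest is W3110 with 1 mismatch.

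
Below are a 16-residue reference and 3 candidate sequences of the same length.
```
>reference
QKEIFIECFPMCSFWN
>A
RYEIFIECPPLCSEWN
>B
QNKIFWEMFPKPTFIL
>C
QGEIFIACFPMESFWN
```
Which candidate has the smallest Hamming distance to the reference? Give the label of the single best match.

C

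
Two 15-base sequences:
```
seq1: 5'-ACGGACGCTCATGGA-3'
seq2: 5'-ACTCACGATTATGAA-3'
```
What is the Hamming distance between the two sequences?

5

Mismatches (1-based): position 3: G→T; position 4: G→C; position 8: C→A; position 10: C→T; position 14: G→A.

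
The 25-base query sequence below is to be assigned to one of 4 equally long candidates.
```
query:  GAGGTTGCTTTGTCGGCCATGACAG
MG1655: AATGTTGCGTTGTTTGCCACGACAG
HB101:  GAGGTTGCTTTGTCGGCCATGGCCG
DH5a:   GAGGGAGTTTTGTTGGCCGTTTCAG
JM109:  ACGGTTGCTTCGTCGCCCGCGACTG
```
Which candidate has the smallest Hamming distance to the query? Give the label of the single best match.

HB101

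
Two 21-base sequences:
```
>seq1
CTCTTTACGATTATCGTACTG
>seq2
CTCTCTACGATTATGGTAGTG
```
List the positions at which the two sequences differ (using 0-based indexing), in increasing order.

4, 14, 18

Scanning 0-based: 4: T/C; 14: C/G; 18: C/G.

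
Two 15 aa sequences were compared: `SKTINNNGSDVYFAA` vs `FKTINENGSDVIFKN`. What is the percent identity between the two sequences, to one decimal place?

Mismatches at positions 1, 6, 12, 14, 15 (1-based): 5 of 15.
Identical positions: 10/15 = 66.67% → 66.7%.

66.7%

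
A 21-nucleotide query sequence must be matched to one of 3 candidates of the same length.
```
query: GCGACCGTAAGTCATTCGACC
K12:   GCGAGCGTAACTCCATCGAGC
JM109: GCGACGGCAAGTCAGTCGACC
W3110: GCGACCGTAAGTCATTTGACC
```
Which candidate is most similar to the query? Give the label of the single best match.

W3110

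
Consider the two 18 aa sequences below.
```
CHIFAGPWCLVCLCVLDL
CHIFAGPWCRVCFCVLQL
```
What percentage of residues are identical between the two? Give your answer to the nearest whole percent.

83%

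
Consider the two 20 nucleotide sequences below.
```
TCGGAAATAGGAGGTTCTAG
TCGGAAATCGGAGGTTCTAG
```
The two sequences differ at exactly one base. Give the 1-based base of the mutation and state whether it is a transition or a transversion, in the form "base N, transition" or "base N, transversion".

base 9, transversion

The sequences differ only at base 9: A→C (purine→pyrimidine), a transversion.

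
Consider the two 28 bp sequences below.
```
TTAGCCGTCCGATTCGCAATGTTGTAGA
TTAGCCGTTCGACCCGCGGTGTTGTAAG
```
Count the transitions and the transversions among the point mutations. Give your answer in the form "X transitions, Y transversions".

Transitions (purine↔purine or pyrimidine↔pyrimidine): 9 C→T, 13 T→C, 14 T→C, 18 A→G, 19 A→G, 27 G→A, 28 A→G.
Transversions (purine↔pyrimidine): none.

7 transitions, 0 transversions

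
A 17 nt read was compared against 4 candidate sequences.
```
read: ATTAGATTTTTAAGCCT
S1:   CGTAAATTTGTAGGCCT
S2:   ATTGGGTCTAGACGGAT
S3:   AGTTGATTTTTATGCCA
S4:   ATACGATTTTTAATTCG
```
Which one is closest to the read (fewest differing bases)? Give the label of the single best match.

S3

Hamming distances to read — S1: 5; S2: 8; S3: 4; S4: 5.
Smallest is S3 with 4 mismatches.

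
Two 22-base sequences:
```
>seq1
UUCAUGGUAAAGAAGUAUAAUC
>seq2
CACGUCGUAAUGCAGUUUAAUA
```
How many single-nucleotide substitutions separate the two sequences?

The sequences differ at sites 1, 2, 4, 6, 11, 13, 17, 22 (1-based) — 8 in total.

8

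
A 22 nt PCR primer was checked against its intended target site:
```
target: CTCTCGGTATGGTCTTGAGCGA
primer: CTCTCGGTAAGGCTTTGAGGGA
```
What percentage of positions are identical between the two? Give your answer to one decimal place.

81.8%

4 positions differ (10, 13, 14, 20), so 18 of 22 match: 18/22 = 81.82%.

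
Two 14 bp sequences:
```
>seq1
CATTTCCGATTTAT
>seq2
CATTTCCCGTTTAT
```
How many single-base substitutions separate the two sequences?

Mismatches (1-based): position 8: G→C; position 9: A→G.

2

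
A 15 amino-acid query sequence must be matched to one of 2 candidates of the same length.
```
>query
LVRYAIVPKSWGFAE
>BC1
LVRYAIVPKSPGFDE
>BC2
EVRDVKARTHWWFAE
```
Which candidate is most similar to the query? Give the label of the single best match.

BC1 differs at 2 residues; BC2 differs at 9 residues. The closest is BC1.

BC1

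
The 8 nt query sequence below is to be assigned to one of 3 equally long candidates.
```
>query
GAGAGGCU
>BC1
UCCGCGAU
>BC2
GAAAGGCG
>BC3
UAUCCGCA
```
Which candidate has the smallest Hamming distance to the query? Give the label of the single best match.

BC2

BC1 differs at 6 positions; BC2 differs at 2 positions; BC3 differs at 5 positions. The closest is BC2.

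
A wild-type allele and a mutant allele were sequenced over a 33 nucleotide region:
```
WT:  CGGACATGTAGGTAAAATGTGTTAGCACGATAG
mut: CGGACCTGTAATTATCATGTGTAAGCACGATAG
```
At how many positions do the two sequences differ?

6

Comparing position by position, 6 positions differ: 6 (A/C), 11 (G/A), 12 (G/T), 15 (A/T), 16 (A/C), 23 (T/A).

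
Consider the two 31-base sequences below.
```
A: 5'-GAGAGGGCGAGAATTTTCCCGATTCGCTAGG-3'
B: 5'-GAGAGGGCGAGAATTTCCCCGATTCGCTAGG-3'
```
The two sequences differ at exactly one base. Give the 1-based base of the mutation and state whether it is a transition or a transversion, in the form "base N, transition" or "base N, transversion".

Base 17 changes T→C. T is a pyrimidine and C is a pyrimidine, so this is a transition.

base 17, transition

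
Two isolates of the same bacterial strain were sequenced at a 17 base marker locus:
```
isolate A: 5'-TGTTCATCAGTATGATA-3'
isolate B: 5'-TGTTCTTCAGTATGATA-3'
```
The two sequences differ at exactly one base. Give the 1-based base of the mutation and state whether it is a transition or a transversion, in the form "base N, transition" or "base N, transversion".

base 6, transversion

Base 6 changes A→T. A is a purine and T is a pyrimidine, so this is a transversion.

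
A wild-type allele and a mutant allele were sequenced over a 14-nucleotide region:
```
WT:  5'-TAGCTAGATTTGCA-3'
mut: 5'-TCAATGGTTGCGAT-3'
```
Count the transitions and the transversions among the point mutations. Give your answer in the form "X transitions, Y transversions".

3 transitions, 6 transversions

Transitions (purine↔purine or pyrimidine↔pyrimidine): 3 G→A, 6 A→G, 11 T→C.
Transversions (purine↔pyrimidine): 2 A→C, 4 C→A, 8 A→T, 10 T→G, 13 C→A, 14 A→T.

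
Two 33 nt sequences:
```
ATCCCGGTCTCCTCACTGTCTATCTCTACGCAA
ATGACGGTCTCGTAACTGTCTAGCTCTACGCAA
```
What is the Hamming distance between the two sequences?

5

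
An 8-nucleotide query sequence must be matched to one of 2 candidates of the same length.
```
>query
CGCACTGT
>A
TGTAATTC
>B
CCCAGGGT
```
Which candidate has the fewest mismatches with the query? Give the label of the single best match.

Hamming distances to query — A: 5; B: 3.
Smallest is B with 3 mismatches.

B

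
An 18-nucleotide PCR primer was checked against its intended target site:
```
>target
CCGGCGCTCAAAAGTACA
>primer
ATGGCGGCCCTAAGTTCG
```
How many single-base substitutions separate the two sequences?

The sequences differ at bases 1, 2, 7, 8, 10, 11, 16, 18 (1-based) — 8 in total.

8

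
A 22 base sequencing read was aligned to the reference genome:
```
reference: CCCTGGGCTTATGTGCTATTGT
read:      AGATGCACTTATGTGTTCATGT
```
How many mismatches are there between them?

Comparing position by position, 8 positions differ: 1 (C/A), 2 (C/G), 3 (C/A), 6 (G/C), 7 (G/A), 16 (C/T), 18 (A/C), 19 (T/A).

8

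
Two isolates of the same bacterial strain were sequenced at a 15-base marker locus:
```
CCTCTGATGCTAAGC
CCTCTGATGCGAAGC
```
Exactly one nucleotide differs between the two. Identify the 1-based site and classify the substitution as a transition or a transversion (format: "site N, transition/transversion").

Site 11 changes T→G. T is a pyrimidine and G is a purine, so this is a transversion.

site 11, transversion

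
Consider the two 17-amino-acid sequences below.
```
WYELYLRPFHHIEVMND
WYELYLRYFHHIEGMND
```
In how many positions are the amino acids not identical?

Comparing position by position, 2 positions differ: 8 (P/Y), 14 (V/G).

2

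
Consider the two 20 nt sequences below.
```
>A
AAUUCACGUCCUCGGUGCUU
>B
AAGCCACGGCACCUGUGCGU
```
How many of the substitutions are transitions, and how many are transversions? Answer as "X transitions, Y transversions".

2 transitions, 5 transversions

Mismatches (1-based):
site 3: U→G (pyrimidine→purine, transversion)
site 4: U→C (pyrimidine→pyrimidine, transition)
site 9: U→G (pyrimidine→purine, transversion)
site 11: C→A (pyrimidine→purine, transversion)
site 12: U→C (pyrimidine→pyrimidine, transition)
site 14: G→U (purine→pyrimidine, transversion)
site 19: U→G (pyrimidine→purine, transversion)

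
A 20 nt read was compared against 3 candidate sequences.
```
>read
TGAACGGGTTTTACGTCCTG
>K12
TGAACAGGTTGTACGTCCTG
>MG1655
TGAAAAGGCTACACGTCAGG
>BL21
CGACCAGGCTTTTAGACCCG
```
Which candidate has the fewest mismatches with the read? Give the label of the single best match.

K12

K12 differs at 2 positions; MG1655 differs at 7 positions; BL21 differs at 8 positions. The closest is K12.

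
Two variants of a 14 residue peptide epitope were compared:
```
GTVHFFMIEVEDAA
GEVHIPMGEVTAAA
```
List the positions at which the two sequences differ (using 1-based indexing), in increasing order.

2, 5, 6, 8, 11, 12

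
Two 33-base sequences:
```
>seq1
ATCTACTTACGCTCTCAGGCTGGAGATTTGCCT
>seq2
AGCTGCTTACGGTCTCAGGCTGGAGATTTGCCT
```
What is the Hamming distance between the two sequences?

3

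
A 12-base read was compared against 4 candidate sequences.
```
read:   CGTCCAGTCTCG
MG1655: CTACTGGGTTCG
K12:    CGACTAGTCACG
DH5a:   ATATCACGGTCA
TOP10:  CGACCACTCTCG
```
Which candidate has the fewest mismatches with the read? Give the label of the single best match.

TOP10

MG1655 differs at 6 positions; K12 differs at 3 positions; DH5a differs at 8 positions; TOP10 differs at 2 positions. The closest is TOP10.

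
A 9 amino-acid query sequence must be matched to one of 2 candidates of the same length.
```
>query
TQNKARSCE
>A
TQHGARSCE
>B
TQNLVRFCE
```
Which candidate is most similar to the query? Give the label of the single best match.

A

Hamming distances to query — A: 2; B: 3.
Smallest is A with 2 mismatches.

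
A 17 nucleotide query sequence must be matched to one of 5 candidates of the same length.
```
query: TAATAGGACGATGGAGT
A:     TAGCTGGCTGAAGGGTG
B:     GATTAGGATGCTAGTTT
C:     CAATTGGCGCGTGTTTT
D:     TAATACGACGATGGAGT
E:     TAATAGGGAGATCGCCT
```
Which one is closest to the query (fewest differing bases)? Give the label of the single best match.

Hamming distances to query — A: 9; B: 7; C: 9; D: 1; E: 5.
Smallest is D with 1 mismatch.

D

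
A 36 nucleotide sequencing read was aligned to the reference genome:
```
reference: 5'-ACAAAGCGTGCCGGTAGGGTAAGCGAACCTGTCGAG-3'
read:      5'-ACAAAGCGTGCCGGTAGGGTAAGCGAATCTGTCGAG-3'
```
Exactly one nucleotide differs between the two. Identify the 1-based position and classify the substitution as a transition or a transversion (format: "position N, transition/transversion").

position 28, transition

The sequences differ only at position 28: C→T (pyrimidine→pyrimidine), a transition.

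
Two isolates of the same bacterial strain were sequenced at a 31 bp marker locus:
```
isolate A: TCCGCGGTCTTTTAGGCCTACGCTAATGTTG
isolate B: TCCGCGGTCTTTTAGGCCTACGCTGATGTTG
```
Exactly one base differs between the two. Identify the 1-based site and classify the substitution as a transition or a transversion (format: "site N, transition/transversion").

site 25, transition

The sequences differ only at site 25: A→G (purine→purine), a transition.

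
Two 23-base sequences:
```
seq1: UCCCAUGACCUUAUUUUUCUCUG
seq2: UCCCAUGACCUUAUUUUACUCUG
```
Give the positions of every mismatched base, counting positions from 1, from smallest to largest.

18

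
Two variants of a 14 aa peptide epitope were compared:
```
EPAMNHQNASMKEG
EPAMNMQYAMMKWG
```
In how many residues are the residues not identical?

4

Comparing position by position, 4 residues differ: 6 (H/M), 8 (N/Y), 10 (S/M), 13 (E/W).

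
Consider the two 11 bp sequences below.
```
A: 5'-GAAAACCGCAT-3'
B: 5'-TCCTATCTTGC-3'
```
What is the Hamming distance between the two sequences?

The sequences differ at bases 1, 2, 3, 4, 6, 8, 9, 10, 11 (1-based) — 9 in total.

9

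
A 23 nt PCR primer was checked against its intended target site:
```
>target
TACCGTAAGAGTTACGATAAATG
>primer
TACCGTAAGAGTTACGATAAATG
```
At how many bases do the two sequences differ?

The two sequences are identical at every position.

0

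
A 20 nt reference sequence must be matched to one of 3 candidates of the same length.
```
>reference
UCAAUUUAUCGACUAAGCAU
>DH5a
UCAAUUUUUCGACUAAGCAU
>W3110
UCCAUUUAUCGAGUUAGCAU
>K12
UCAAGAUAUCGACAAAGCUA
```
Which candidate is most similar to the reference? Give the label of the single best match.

Hamming distances to reference — DH5a: 1; W3110: 3; K12: 5.
Smallest is DH5a with 1 mismatch.

DH5a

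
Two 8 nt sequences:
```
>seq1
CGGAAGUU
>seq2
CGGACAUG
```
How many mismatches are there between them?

3

Mismatches (1-based): position 5: A→C; position 6: G→A; position 8: U→G.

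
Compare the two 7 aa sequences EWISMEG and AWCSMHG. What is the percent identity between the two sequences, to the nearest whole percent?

3 positions differ (1, 3, 6), so 4 of 7 match: 4/7 = 57.14%.

57%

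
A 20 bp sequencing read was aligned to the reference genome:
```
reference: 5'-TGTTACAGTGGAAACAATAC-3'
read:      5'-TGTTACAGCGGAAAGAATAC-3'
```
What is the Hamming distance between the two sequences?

2

Comparing position by position, 2 sites differ: 9 (T/C), 15 (C/G).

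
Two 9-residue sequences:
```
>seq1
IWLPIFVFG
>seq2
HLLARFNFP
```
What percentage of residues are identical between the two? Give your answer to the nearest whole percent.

33%

Mismatches at positions 1, 2, 4, 5, 7, 9 (1-based): 6 of 9.
Identical positions: 3/9 = 33.33% → 33%.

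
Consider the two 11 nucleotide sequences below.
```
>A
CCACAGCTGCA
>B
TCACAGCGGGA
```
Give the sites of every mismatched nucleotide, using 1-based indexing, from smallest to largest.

Scanning 1-based: 1: C/T; 8: T/G; 10: C/G.

1, 8, 10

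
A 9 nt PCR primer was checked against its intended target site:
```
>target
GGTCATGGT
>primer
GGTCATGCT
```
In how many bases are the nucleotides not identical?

Mismatches (1-based): base 8: G→C.

1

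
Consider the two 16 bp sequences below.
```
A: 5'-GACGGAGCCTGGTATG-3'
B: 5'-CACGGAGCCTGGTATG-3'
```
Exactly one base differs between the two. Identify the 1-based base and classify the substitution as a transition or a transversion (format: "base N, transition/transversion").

base 1, transversion

The sequences differ only at base 1: G→C (purine→pyrimidine), a transversion.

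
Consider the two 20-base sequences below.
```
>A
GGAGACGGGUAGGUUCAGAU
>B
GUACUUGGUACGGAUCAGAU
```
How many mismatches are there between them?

8

Comparing position by position, 8 bases differ: 2 (G/U), 4 (G/C), 5 (A/U), 6 (C/U), 9 (G/U), 10 (U/A), 11 (A/C), 14 (U/A).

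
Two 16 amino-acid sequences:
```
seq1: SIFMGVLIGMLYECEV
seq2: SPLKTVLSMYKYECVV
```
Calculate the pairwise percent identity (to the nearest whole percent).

44%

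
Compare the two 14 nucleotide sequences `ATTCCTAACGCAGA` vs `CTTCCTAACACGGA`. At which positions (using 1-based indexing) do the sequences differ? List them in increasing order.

Differences at position 1 (A→C), position 10 (G→A), position 12 (A→G).

1, 10, 12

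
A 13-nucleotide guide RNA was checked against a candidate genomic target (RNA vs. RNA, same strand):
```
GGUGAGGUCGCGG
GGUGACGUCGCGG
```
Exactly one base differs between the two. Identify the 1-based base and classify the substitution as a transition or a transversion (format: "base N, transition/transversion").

Base 6 changes G→C. G is a purine and C is a pyrimidine, so this is a transversion.

base 6, transversion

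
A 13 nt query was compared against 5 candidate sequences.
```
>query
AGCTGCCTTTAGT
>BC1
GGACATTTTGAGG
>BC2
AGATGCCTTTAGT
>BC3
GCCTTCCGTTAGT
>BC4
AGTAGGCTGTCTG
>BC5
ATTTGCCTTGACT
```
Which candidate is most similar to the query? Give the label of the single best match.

BC2

Hamming distances to query — BC1: 8; BC2: 1; BC3: 4; BC4: 7; BC5: 4.
Smallest is BC2 with 1 mismatch.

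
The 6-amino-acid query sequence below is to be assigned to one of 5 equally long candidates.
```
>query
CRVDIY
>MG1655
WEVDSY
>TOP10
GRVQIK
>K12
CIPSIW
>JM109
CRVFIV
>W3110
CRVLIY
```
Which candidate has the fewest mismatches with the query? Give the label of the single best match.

W3110

Hamming distances to query — MG1655: 3; TOP10: 3; K12: 4; JM109: 2; W3110: 1.
Smallest is W3110 with 1 mismatch.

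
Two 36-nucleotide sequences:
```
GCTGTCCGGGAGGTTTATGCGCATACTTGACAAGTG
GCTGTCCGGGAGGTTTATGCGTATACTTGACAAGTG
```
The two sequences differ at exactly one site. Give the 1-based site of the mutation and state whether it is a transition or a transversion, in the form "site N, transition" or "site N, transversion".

site 22, transition

The sequences differ only at site 22: C→T (pyrimidine→pyrimidine), a transition.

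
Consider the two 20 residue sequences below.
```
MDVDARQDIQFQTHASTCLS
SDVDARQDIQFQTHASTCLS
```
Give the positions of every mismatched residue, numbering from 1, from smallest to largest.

Differences at position 1 (M→S).

1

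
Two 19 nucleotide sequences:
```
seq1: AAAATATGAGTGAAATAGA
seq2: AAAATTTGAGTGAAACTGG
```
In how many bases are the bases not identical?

Mismatches (1-based): base 6: A→T; base 16: T→C; base 17: A→T; base 19: A→G.

4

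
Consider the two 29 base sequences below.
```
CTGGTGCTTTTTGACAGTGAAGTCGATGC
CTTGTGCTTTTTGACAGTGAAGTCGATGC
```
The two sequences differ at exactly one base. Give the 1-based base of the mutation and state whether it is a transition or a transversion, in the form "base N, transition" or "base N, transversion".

base 3, transversion

The sequences differ only at base 3: G→T (purine→pyrimidine), a transversion.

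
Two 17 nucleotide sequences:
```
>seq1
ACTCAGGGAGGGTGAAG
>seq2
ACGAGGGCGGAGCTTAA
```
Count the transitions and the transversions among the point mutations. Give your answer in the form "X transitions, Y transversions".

5 transitions, 5 transversions

Mismatches (1-based):
position 3: T→G (pyrimidine→purine, transversion)
position 4: C→A (pyrimidine→purine, transversion)
position 5: A→G (purine→purine, transition)
position 8: G→C (purine→pyrimidine, transversion)
position 9: A→G (purine→purine, transition)
position 11: G→A (purine→purine, transition)
position 13: T→C (pyrimidine→pyrimidine, transition)
position 14: G→T (purine→pyrimidine, transversion)
position 15: A→T (purine→pyrimidine, transversion)
position 17: G→A (purine→purine, transition)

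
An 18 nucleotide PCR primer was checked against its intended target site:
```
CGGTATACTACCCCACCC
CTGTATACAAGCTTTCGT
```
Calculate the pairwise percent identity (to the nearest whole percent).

Mismatches at positions 2, 9, 11, 13, 14, 15, 17, 18 (1-based): 8 of 18.
Identical positions: 10/18 = 55.56% → 56%.

56%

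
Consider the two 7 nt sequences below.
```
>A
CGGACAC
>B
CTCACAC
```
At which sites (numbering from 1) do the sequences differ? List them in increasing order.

2, 3

Differences at site 2 (G→T), site 3 (G→C).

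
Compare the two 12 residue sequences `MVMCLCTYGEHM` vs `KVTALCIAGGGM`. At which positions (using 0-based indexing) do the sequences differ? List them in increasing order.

0, 2, 3, 6, 7, 9, 10

Scanning 0-based: 0: M/K; 2: M/T; 3: C/A; 6: T/I; 7: Y/A; 9: E/G; 10: H/G.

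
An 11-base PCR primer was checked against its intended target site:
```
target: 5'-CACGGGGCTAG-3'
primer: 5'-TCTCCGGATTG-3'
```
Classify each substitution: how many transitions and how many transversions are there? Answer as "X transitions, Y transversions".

Mismatches (1-based):
site 1: C→T (pyrimidine→pyrimidine, transition)
site 2: A→C (purine→pyrimidine, transversion)
site 3: C→T (pyrimidine→pyrimidine, transition)
site 4: G→C (purine→pyrimidine, transversion)
site 5: G→C (purine→pyrimidine, transversion)
site 8: C→A (pyrimidine→purine, transversion)
site 10: A→T (purine→pyrimidine, transversion)

2 transitions, 5 transversions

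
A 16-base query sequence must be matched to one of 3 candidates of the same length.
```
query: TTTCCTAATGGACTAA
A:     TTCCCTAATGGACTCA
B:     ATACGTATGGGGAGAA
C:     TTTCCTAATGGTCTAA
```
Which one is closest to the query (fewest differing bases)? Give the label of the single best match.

A differs at 2 bases; B differs at 8 bases; C differs at 1 base. The closest is C.

C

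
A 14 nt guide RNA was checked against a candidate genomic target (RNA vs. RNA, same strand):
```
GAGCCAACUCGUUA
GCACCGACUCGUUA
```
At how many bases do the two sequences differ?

3

The sequences differ at bases 2, 3, 6 (1-based) — 3 in total.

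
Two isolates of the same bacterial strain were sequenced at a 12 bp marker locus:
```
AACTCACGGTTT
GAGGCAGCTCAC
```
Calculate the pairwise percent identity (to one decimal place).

Mismatches at positions 1, 3, 4, 7, 8, 9, 10, 11, 12 (1-based): 9 of 12.
Identical positions: 3/12 = 25% → 25.0%.

25.0%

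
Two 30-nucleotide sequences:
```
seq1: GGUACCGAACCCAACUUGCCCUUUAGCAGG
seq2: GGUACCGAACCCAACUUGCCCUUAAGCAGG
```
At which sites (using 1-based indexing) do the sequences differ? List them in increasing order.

24

Scanning 1-based: 24: U/A.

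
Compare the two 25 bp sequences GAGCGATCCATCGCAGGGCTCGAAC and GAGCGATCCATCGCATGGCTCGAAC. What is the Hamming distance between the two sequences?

1

Mismatches (1-based): base 16: G→T.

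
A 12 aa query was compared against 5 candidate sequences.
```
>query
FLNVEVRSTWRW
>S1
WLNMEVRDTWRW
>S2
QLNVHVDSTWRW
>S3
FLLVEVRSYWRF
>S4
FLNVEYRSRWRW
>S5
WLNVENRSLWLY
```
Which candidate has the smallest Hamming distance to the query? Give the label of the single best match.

Hamming distances to query — S1: 3; S2: 3; S3: 3; S4: 2; S5: 5.
Smallest is S4 with 2 mismatches.

S4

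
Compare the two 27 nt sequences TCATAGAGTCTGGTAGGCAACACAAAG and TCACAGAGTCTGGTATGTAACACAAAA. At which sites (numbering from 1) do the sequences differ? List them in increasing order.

4, 16, 18, 27

Differences at site 4 (T→C), site 16 (G→T), site 18 (C→T), site 27 (G→A).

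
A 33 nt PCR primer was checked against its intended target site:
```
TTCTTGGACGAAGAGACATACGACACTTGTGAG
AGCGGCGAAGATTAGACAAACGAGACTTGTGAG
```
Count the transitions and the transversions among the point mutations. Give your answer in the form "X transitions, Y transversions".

0 transitions, 10 transversions

Mismatches (1-based):
site 1: T→A (pyrimidine→purine, transversion)
site 2: T→G (pyrimidine→purine, transversion)
site 4: T→G (pyrimidine→purine, transversion)
site 5: T→G (pyrimidine→purine, transversion)
site 6: G→C (purine→pyrimidine, transversion)
site 9: C→A (pyrimidine→purine, transversion)
site 12: A→T (purine→pyrimidine, transversion)
site 13: G→T (purine→pyrimidine, transversion)
site 19: T→A (pyrimidine→purine, transversion)
site 24: C→G (pyrimidine→purine, transversion)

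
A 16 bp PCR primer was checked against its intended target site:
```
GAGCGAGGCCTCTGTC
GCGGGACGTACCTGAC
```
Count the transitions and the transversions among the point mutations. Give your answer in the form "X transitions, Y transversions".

Transitions (purine↔purine or pyrimidine↔pyrimidine): 9 C→T, 11 T→C.
Transversions (purine↔pyrimidine): 2 A→C, 4 C→G, 7 G→C, 10 C→A, 15 T→A.

2 transitions, 5 transversions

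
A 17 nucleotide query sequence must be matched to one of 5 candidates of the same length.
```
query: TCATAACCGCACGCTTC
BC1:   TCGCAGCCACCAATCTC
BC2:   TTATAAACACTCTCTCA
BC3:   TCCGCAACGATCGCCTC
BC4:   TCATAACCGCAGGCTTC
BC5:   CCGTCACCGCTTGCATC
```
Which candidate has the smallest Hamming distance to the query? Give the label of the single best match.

Hamming distances to query — BC1: 9; BC2: 7; BC3: 7; BC4: 1; BC5: 6.
Smallest is BC4 with 1 mismatch.

BC4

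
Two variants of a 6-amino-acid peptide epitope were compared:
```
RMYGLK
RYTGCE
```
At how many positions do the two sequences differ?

Mismatches (1-based): position 2: M→Y; position 3: Y→T; position 5: L→C; position 6: K→E.

4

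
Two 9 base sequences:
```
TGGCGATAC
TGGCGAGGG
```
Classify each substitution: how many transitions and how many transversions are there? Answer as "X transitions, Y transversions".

1 transition, 2 transversions

Mismatches (1-based):
site 7: T→G (pyrimidine→purine, transversion)
site 8: A→G (purine→purine, transition)
site 9: C→G (pyrimidine→purine, transversion)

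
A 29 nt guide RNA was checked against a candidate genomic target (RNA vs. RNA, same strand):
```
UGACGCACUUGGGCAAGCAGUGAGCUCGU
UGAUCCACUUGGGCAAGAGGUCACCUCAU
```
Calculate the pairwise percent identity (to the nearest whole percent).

Mismatches at positions 4, 5, 18, 19, 22, 24, 28 (1-based): 7 of 29.
Identical positions: 22/29 = 75.86% → 76%.

76%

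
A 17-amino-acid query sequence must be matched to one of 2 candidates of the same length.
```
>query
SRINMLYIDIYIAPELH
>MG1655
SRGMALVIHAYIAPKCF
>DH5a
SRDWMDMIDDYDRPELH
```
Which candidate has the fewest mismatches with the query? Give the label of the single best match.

Hamming distances to query — MG1655: 9; DH5a: 7.
Smallest is DH5a with 7 mismatches.

DH5a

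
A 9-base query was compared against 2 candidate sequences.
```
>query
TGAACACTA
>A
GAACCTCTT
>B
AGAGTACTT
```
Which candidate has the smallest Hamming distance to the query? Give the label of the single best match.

Hamming distances to query — A: 5; B: 4.
Smallest is B with 4 mismatches.

B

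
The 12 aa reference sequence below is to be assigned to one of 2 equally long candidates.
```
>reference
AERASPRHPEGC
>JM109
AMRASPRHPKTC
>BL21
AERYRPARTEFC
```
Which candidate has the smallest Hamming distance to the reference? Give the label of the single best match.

JM109 differs at 3 positions; BL21 differs at 6 positions. The closest is JM109.

JM109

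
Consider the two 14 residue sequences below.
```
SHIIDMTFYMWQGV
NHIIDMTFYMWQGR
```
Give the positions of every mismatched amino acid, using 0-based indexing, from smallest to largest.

Differences at position 0 (S→N), position 13 (V→R).

0, 13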